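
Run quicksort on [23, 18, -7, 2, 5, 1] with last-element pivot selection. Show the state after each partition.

Partition 1: pivot=1 at index 1 -> [-7, 1, 23, 2, 5, 18]
Partition 2: pivot=18 at index 4 -> [-7, 1, 2, 5, 18, 23]
Partition 3: pivot=5 at index 3 -> [-7, 1, 2, 5, 18, 23]


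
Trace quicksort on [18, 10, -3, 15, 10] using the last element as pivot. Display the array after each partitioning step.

Partition 1: pivot=10 at index 2 -> [10, -3, 10, 15, 18]
Partition 2: pivot=-3 at index 0 -> [-3, 10, 10, 15, 18]
Partition 3: pivot=18 at index 4 -> [-3, 10, 10, 15, 18]


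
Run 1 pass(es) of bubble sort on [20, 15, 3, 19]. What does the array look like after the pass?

After pass 1: [15, 3, 19, 20] (3 swaps)
Total swaps: 3


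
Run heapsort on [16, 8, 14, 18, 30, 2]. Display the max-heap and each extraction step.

Build heap: [30, 18, 14, 16, 8, 2]
Extract 30: [18, 16, 14, 2, 8, 30]
Extract 18: [16, 8, 14, 2, 18, 30]
Extract 16: [14, 8, 2, 16, 18, 30]
Extract 14: [8, 2, 14, 16, 18, 30]
Extract 8: [2, 8, 14, 16, 18, 30]


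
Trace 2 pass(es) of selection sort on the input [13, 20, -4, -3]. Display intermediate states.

Pass 1: Select minimum -4 at index 2, swap -> [-4, 20, 13, -3]
Pass 2: Select minimum -3 at index 3, swap -> [-4, -3, 13, 20]


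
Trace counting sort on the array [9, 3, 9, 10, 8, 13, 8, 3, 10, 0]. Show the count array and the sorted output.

Count array: [1, 0, 0, 2, 0, 0, 0, 0, 2, 2, 2, 0, 0, 1]
(count[i] = number of elements equal to i)
Cumulative count: [1, 1, 1, 3, 3, 3, 3, 3, 5, 7, 9, 9, 9, 10]
Sorted: [0, 3, 3, 8, 8, 9, 9, 10, 10, 13]


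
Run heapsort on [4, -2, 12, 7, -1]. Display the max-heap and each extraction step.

Build heap: [12, 7, 4, -2, -1]
Extract 12: [7, -1, 4, -2, 12]
Extract 7: [4, -1, -2, 7, 12]
Extract 4: [-1, -2, 4, 7, 12]
Extract -1: [-2, -1, 4, 7, 12]


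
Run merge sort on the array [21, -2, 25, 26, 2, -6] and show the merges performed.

Divide and conquer:
  Merge [-2] + [25] -> [-2, 25]
  Merge [21] + [-2, 25] -> [-2, 21, 25]
  Merge [2] + [-6] -> [-6, 2]
  Merge [26] + [-6, 2] -> [-6, 2, 26]
  Merge [-2, 21, 25] + [-6, 2, 26] -> [-6, -2, 2, 21, 25, 26]


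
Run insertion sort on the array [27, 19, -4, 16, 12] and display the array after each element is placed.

First element 27 is already 'sorted'
Insert 19: shifted 1 elements -> [19, 27, -4, 16, 12]
Insert -4: shifted 2 elements -> [-4, 19, 27, 16, 12]
Insert 16: shifted 2 elements -> [-4, 16, 19, 27, 12]
Insert 12: shifted 3 elements -> [-4, 12, 16, 19, 27]


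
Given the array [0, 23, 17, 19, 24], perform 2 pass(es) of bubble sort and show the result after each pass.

After pass 1: [0, 17, 19, 23, 24] (2 swaps)
After pass 2: [0, 17, 19, 23, 24] (0 swaps)
Total swaps: 2


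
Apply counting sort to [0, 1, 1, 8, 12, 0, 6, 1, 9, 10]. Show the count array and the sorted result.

Count array: [2, 3, 0, 0, 0, 0, 1, 0, 1, 1, 1, 0, 1]
(count[i] = number of elements equal to i)
Cumulative count: [2, 5, 5, 5, 5, 5, 6, 6, 7, 8, 9, 9, 10]
Sorted: [0, 0, 1, 1, 1, 6, 8, 9, 10, 12]


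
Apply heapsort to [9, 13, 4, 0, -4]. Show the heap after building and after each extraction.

Build heap: [13, 9, 4, 0, -4]
Extract 13: [9, 0, 4, -4, 13]
Extract 9: [4, 0, -4, 9, 13]
Extract 4: [0, -4, 4, 9, 13]
Extract 0: [-4, 0, 4, 9, 13]


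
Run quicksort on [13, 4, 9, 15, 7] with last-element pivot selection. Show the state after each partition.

Partition 1: pivot=7 at index 1 -> [4, 7, 9, 15, 13]
Partition 2: pivot=13 at index 3 -> [4, 7, 9, 13, 15]


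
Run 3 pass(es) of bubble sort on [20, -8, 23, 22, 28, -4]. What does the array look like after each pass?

After pass 1: [-8, 20, 22, 23, -4, 28] (3 swaps)
After pass 2: [-8, 20, 22, -4, 23, 28] (1 swaps)
After pass 3: [-8, 20, -4, 22, 23, 28] (1 swaps)
Total swaps: 5


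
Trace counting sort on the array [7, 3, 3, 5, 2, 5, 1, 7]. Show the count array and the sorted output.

Count array: [0, 1, 1, 2, 0, 2, 0, 2]
(count[i] = number of elements equal to i)
Cumulative count: [0, 1, 2, 4, 4, 6, 6, 8]
Sorted: [1, 2, 3, 3, 5, 5, 7, 7]


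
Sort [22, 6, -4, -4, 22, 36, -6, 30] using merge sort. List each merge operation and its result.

Divide and conquer:
  Merge [22] + [6] -> [6, 22]
  Merge [-4] + [-4] -> [-4, -4]
  Merge [6, 22] + [-4, -4] -> [-4, -4, 6, 22]
  Merge [22] + [36] -> [22, 36]
  Merge [-6] + [30] -> [-6, 30]
  Merge [22, 36] + [-6, 30] -> [-6, 22, 30, 36]
  Merge [-4, -4, 6, 22] + [-6, 22, 30, 36] -> [-6, -4, -4, 6, 22, 22, 30, 36]


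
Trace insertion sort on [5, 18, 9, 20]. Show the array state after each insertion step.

First element 5 is already 'sorted'
Insert 18: shifted 0 elements -> [5, 18, 9, 20]
Insert 9: shifted 1 elements -> [5, 9, 18, 20]
Insert 20: shifted 0 elements -> [5, 9, 18, 20]


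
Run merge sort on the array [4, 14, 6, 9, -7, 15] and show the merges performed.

Divide and conquer:
  Merge [14] + [6] -> [6, 14]
  Merge [4] + [6, 14] -> [4, 6, 14]
  Merge [-7] + [15] -> [-7, 15]
  Merge [9] + [-7, 15] -> [-7, 9, 15]
  Merge [4, 6, 14] + [-7, 9, 15] -> [-7, 4, 6, 9, 14, 15]


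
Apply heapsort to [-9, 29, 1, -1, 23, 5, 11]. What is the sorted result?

Build heap: [29, 23, 11, -1, -9, 5, 1]
Extract 29: [23, 1, 11, -1, -9, 5, 29]
Extract 23: [11, 1, 5, -1, -9, 23, 29]
Extract 11: [5, 1, -9, -1, 11, 23, 29]
Extract 5: [1, -1, -9, 5, 11, 23, 29]
Extract 1: [-1, -9, 1, 5, 11, 23, 29]
Extract -1: [-9, -1, 1, 5, 11, 23, 29]


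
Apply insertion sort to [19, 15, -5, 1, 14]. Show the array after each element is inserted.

First element 19 is already 'sorted'
Insert 15: shifted 1 elements -> [15, 19, -5, 1, 14]
Insert -5: shifted 2 elements -> [-5, 15, 19, 1, 14]
Insert 1: shifted 2 elements -> [-5, 1, 15, 19, 14]
Insert 14: shifted 2 elements -> [-5, 1, 14, 15, 19]


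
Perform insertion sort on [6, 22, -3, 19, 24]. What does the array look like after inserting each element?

First element 6 is already 'sorted'
Insert 22: shifted 0 elements -> [6, 22, -3, 19, 24]
Insert -3: shifted 2 elements -> [-3, 6, 22, 19, 24]
Insert 19: shifted 1 elements -> [-3, 6, 19, 22, 24]
Insert 24: shifted 0 elements -> [-3, 6, 19, 22, 24]


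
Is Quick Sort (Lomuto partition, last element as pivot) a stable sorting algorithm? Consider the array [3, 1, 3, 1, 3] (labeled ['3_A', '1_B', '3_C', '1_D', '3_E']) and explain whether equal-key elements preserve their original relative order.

Trace Quick Sort on the labeled array (the key is the number; the letter only tracks identity):
  Partition indices 0..4 around pivot 3_E -> [3_A, 1_B, 3_C, 1_D, 3_E]
  Partition indices 0..3 around pivot 1_D -> [1_B, 1_D, 3_C, 3_A, 3_E]
  Partition indices 2..3 around pivot 3_A -> [1_B, 1_D, 3_C, 3_A, 3_E]
Final order: [1_B, 1_D, 3_C, 3_A, 3_E]
Equal keys:
  value 1: originally 1_B, 1_D; after sorting 1_B, 1_D -> order preserved
  value 3: originally 3_A, 3_C, 3_E; after sorting 3_C, 3_A, 3_E -> order changed
Equal keys were reordered, so Quick Sort is not stable: partition swaps elements across long distances and can reorder equal keys. (One such input is enough; an unstable sort may happen to preserve order on other inputs, but it gives no guarantee.)
Answer: Not stable


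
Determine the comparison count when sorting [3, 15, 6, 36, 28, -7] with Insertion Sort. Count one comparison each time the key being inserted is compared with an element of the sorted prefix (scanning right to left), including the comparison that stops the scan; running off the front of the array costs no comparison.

Insert 15: 3 <= 15 (stop) = 1 comparison(s) -> [3, 15, 6, 36, 28, -7]
Insert 6: 15 > 6 (shift), 3 <= 6 (stop) = 2 comparison(s) -> [3, 6, 15, 36, 28, -7]
Insert 36: 15 <= 36 (stop) = 1 comparison(s) -> [3, 6, 15, 36, 28, -7]
Insert 28: 36 > 28 (shift), 15 <= 28 (stop) = 2 comparison(s) -> [3, 6, 15, 28, 36, -7]
Insert -7: 36 > -7 (shift), 28 > -7 (shift), 15 > -7 (shift), 6 > -7 (shift), 3 > -7 (shift), reached front = 5 comparison(s) -> [-7, 3, 6, 15, 28, 36]
Total comparisons: 1 + 2 + 1 + 2 + 5 = 11


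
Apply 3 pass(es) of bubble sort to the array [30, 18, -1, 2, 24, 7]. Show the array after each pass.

After pass 1: [18, -1, 2, 24, 7, 30] (5 swaps)
After pass 2: [-1, 2, 18, 7, 24, 30] (3 swaps)
After pass 3: [-1, 2, 7, 18, 24, 30] (1 swaps)
Total swaps: 9


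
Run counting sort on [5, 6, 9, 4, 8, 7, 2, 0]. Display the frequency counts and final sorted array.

Count array: [1, 0, 1, 0, 1, 1, 1, 1, 1, 1]
(count[i] = number of elements equal to i)
Cumulative count: [1, 1, 2, 2, 3, 4, 5, 6, 7, 8]
Sorted: [0, 2, 4, 5, 6, 7, 8, 9]


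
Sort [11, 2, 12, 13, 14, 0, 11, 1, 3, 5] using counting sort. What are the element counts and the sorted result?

Count array: [1, 1, 1, 1, 0, 1, 0, 0, 0, 0, 0, 2, 1, 1, 1]
(count[i] = number of elements equal to i)
Cumulative count: [1, 2, 3, 4, 4, 5, 5, 5, 5, 5, 5, 7, 8, 9, 10]
Sorted: [0, 1, 2, 3, 5, 11, 11, 12, 13, 14]


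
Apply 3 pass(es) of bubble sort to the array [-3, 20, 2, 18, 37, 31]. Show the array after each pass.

After pass 1: [-3, 2, 18, 20, 31, 37] (3 swaps)
After pass 2: [-3, 2, 18, 20, 31, 37] (0 swaps)
After pass 3: [-3, 2, 18, 20, 31, 37] (0 swaps)
Total swaps: 3


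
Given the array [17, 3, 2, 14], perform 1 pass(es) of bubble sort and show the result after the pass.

After pass 1: [3, 2, 14, 17] (3 swaps)
Total swaps: 3


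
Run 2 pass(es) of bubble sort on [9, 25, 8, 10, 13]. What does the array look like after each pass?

After pass 1: [9, 8, 10, 13, 25] (3 swaps)
After pass 2: [8, 9, 10, 13, 25] (1 swaps)
Total swaps: 4


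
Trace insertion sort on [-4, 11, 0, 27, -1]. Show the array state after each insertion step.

First element -4 is already 'sorted'
Insert 11: shifted 0 elements -> [-4, 11, 0, 27, -1]
Insert 0: shifted 1 elements -> [-4, 0, 11, 27, -1]
Insert 27: shifted 0 elements -> [-4, 0, 11, 27, -1]
Insert -1: shifted 3 elements -> [-4, -1, 0, 11, 27]


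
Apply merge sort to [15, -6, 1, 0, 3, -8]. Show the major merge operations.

Divide and conquer:
  Merge [-6] + [1] -> [-6, 1]
  Merge [15] + [-6, 1] -> [-6, 1, 15]
  Merge [3] + [-8] -> [-8, 3]
  Merge [0] + [-8, 3] -> [-8, 0, 3]
  Merge [-6, 1, 15] + [-8, 0, 3] -> [-8, -6, 0, 1, 3, 15]


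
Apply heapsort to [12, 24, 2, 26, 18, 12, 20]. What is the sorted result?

Build heap: [26, 24, 20, 12, 18, 12, 2]
Extract 26: [24, 18, 20, 12, 2, 12, 26]
Extract 24: [20, 18, 12, 12, 2, 24, 26]
Extract 20: [18, 12, 12, 2, 20, 24, 26]
Extract 18: [12, 2, 12, 18, 20, 24, 26]
Extract 12: [12, 2, 12, 18, 20, 24, 26]
Extract 12: [2, 12, 12, 18, 20, 24, 26]


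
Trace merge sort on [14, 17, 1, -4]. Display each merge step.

Divide and conquer:
  Merge [14] + [17] -> [14, 17]
  Merge [1] + [-4] -> [-4, 1]
  Merge [14, 17] + [-4, 1] -> [-4, 1, 14, 17]


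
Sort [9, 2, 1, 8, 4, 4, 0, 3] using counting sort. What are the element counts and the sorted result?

Count array: [1, 1, 1, 1, 2, 0, 0, 0, 1, 1]
(count[i] = number of elements equal to i)
Cumulative count: [1, 2, 3, 4, 6, 6, 6, 6, 7, 8]
Sorted: [0, 1, 2, 3, 4, 4, 8, 9]


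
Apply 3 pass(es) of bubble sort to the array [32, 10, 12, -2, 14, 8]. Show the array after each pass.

After pass 1: [10, 12, -2, 14, 8, 32] (5 swaps)
After pass 2: [10, -2, 12, 8, 14, 32] (2 swaps)
After pass 3: [-2, 10, 8, 12, 14, 32] (2 swaps)
Total swaps: 9


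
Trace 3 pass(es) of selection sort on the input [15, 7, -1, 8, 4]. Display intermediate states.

Pass 1: Select minimum -1 at index 2, swap -> [-1, 7, 15, 8, 4]
Pass 2: Select minimum 4 at index 4, swap -> [-1, 4, 15, 8, 7]
Pass 3: Select minimum 7 at index 4, swap -> [-1, 4, 7, 8, 15]


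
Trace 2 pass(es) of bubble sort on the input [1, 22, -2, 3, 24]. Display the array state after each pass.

After pass 1: [1, -2, 3, 22, 24] (2 swaps)
After pass 2: [-2, 1, 3, 22, 24] (1 swaps)
Total swaps: 3


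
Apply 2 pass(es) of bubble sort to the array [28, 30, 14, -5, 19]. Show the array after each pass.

After pass 1: [28, 14, -5, 19, 30] (3 swaps)
After pass 2: [14, -5, 19, 28, 30] (3 swaps)
Total swaps: 6


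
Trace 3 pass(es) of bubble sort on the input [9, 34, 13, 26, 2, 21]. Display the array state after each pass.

After pass 1: [9, 13, 26, 2, 21, 34] (4 swaps)
After pass 2: [9, 13, 2, 21, 26, 34] (2 swaps)
After pass 3: [9, 2, 13, 21, 26, 34] (1 swaps)
Total swaps: 7


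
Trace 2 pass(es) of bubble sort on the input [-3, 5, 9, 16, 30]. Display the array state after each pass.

After pass 1: [-3, 5, 9, 16, 30] (0 swaps)
After pass 2: [-3, 5, 9, 16, 30] (0 swaps)
Total swaps: 0


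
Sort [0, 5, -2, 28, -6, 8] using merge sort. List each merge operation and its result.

Divide and conquer:
  Merge [5] + [-2] -> [-2, 5]
  Merge [0] + [-2, 5] -> [-2, 0, 5]
  Merge [-6] + [8] -> [-6, 8]
  Merge [28] + [-6, 8] -> [-6, 8, 28]
  Merge [-2, 0, 5] + [-6, 8, 28] -> [-6, -2, 0, 5, 8, 28]


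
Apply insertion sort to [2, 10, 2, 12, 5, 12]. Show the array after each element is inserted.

First element 2 is already 'sorted'
Insert 10: shifted 0 elements -> [2, 10, 2, 12, 5, 12]
Insert 2: shifted 1 elements -> [2, 2, 10, 12, 5, 12]
Insert 12: shifted 0 elements -> [2, 2, 10, 12, 5, 12]
Insert 5: shifted 2 elements -> [2, 2, 5, 10, 12, 12]
Insert 12: shifted 0 elements -> [2, 2, 5, 10, 12, 12]


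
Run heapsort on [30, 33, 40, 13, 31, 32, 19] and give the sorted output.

Build heap: [40, 33, 32, 13, 31, 30, 19]
Extract 40: [33, 31, 32, 13, 19, 30, 40]
Extract 33: [32, 31, 30, 13, 19, 33, 40]
Extract 32: [31, 19, 30, 13, 32, 33, 40]
Extract 31: [30, 19, 13, 31, 32, 33, 40]
Extract 30: [19, 13, 30, 31, 32, 33, 40]
Extract 19: [13, 19, 30, 31, 32, 33, 40]


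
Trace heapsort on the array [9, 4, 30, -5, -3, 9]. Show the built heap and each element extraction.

Build heap: [30, 4, 9, -5, -3, 9]
Extract 30: [9, 4, 9, -5, -3, 30]
Extract 9: [9, 4, -3, -5, 9, 30]
Extract 9: [4, -5, -3, 9, 9, 30]
Extract 4: [-3, -5, 4, 9, 9, 30]
Extract -3: [-5, -3, 4, 9, 9, 30]


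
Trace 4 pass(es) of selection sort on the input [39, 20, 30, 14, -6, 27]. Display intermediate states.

Pass 1: Select minimum -6 at index 4, swap -> [-6, 20, 30, 14, 39, 27]
Pass 2: Select minimum 14 at index 3, swap -> [-6, 14, 30, 20, 39, 27]
Pass 3: Select minimum 20 at index 3, swap -> [-6, 14, 20, 30, 39, 27]
Pass 4: Select minimum 27 at index 5, swap -> [-6, 14, 20, 27, 39, 30]


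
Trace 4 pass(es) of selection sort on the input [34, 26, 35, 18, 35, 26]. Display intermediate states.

Pass 1: Select minimum 18 at index 3, swap -> [18, 26, 35, 34, 35, 26]
Pass 2: Select minimum 26 at index 1, swap -> [18, 26, 35, 34, 35, 26]
Pass 3: Select minimum 26 at index 5, swap -> [18, 26, 26, 34, 35, 35]
Pass 4: Select minimum 34 at index 3, swap -> [18, 26, 26, 34, 35, 35]


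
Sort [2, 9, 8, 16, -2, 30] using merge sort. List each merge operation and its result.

Divide and conquer:
  Merge [9] + [8] -> [8, 9]
  Merge [2] + [8, 9] -> [2, 8, 9]
  Merge [-2] + [30] -> [-2, 30]
  Merge [16] + [-2, 30] -> [-2, 16, 30]
  Merge [2, 8, 9] + [-2, 16, 30] -> [-2, 2, 8, 9, 16, 30]


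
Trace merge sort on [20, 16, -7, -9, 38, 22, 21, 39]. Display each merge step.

Divide and conquer:
  Merge [20] + [16] -> [16, 20]
  Merge [-7] + [-9] -> [-9, -7]
  Merge [16, 20] + [-9, -7] -> [-9, -7, 16, 20]
  Merge [38] + [22] -> [22, 38]
  Merge [21] + [39] -> [21, 39]
  Merge [22, 38] + [21, 39] -> [21, 22, 38, 39]
  Merge [-9, -7, 16, 20] + [21, 22, 38, 39] -> [-9, -7, 16, 20, 21, 22, 38, 39]


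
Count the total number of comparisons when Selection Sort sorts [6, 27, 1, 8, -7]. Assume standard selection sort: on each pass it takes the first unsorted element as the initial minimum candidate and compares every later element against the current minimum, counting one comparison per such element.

Pass 1: scan indices 1..4 for the minimum = 4 comparison(s); min is -7, place at index 0 -> [-7, 27, 1, 8, 6]
Pass 2: scan indices 2..4 for the minimum = 3 comparison(s); min is 1, place at index 1 -> [-7, 1, 27, 8, 6]
Pass 3: scan indices 3..4 for the minimum = 2 comparison(s); min is 6, place at index 2 -> [-7, 1, 6, 8, 27]
Pass 4: scan indices 4..4 for the minimum = 1 comparison(s); min is 8, place at index 3 -> [-7, 1, 6, 8, 27]
Selection sort always scans the whole unsorted suffix, so the count is (n-1) + (n-2) + ... + 1 = n(n-1)/2 = 5*4/2 = 10 regardless of the input order.
Total comparisons: 4 + 3 + 2 + 1 = 10


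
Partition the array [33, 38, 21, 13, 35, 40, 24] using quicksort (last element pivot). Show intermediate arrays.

Partition 1: pivot=24 at index 2 -> [21, 13, 24, 38, 35, 40, 33]
Partition 2: pivot=13 at index 0 -> [13, 21, 24, 38, 35, 40, 33]
Partition 3: pivot=33 at index 3 -> [13, 21, 24, 33, 35, 40, 38]
Partition 4: pivot=38 at index 5 -> [13, 21, 24, 33, 35, 38, 40]


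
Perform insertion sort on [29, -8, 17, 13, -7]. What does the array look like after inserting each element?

First element 29 is already 'sorted'
Insert -8: shifted 1 elements -> [-8, 29, 17, 13, -7]
Insert 17: shifted 1 elements -> [-8, 17, 29, 13, -7]
Insert 13: shifted 2 elements -> [-8, 13, 17, 29, -7]
Insert -7: shifted 3 elements -> [-8, -7, 13, 17, 29]


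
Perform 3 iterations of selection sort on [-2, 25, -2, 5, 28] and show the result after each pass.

Pass 1: Select minimum -2 at index 0, swap -> [-2, 25, -2, 5, 28]
Pass 2: Select minimum -2 at index 2, swap -> [-2, -2, 25, 5, 28]
Pass 3: Select minimum 5 at index 3, swap -> [-2, -2, 5, 25, 28]


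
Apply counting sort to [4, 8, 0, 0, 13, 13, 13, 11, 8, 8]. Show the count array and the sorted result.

Count array: [2, 0, 0, 0, 1, 0, 0, 0, 3, 0, 0, 1, 0, 3]
(count[i] = number of elements equal to i)
Cumulative count: [2, 2, 2, 2, 3, 3, 3, 3, 6, 6, 6, 7, 7, 10]
Sorted: [0, 0, 4, 8, 8, 8, 11, 13, 13, 13]


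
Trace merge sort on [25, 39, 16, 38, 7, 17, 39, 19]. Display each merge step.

Divide and conquer:
  Merge [25] + [39] -> [25, 39]
  Merge [16] + [38] -> [16, 38]
  Merge [25, 39] + [16, 38] -> [16, 25, 38, 39]
  Merge [7] + [17] -> [7, 17]
  Merge [39] + [19] -> [19, 39]
  Merge [7, 17] + [19, 39] -> [7, 17, 19, 39]
  Merge [16, 25, 38, 39] + [7, 17, 19, 39] -> [7, 16, 17, 19, 25, 38, 39, 39]


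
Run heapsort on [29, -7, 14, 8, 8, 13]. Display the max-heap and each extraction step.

Build heap: [29, 8, 14, -7, 8, 13]
Extract 29: [14, 8, 13, -7, 8, 29]
Extract 14: [13, 8, 8, -7, 14, 29]
Extract 13: [8, -7, 8, 13, 14, 29]
Extract 8: [8, -7, 8, 13, 14, 29]
Extract 8: [-7, 8, 8, 13, 14, 29]


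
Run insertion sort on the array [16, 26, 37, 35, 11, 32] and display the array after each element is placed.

First element 16 is already 'sorted'
Insert 26: shifted 0 elements -> [16, 26, 37, 35, 11, 32]
Insert 37: shifted 0 elements -> [16, 26, 37, 35, 11, 32]
Insert 35: shifted 1 elements -> [16, 26, 35, 37, 11, 32]
Insert 11: shifted 4 elements -> [11, 16, 26, 35, 37, 32]
Insert 32: shifted 2 elements -> [11, 16, 26, 32, 35, 37]


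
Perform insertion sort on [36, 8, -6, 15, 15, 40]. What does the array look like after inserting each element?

First element 36 is already 'sorted'
Insert 8: shifted 1 elements -> [8, 36, -6, 15, 15, 40]
Insert -6: shifted 2 elements -> [-6, 8, 36, 15, 15, 40]
Insert 15: shifted 1 elements -> [-6, 8, 15, 36, 15, 40]
Insert 15: shifted 1 elements -> [-6, 8, 15, 15, 36, 40]
Insert 40: shifted 0 elements -> [-6, 8, 15, 15, 36, 40]


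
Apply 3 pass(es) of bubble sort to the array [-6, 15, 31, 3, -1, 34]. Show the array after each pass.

After pass 1: [-6, 15, 3, -1, 31, 34] (2 swaps)
After pass 2: [-6, 3, -1, 15, 31, 34] (2 swaps)
After pass 3: [-6, -1, 3, 15, 31, 34] (1 swaps)
Total swaps: 5


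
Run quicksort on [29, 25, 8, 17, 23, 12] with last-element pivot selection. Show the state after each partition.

Partition 1: pivot=12 at index 1 -> [8, 12, 29, 17, 23, 25]
Partition 2: pivot=25 at index 4 -> [8, 12, 17, 23, 25, 29]
Partition 3: pivot=23 at index 3 -> [8, 12, 17, 23, 25, 29]


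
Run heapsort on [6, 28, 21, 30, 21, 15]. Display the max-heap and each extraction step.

Build heap: [30, 28, 21, 6, 21, 15]
Extract 30: [28, 21, 21, 6, 15, 30]
Extract 28: [21, 15, 21, 6, 28, 30]
Extract 21: [21, 15, 6, 21, 28, 30]
Extract 21: [15, 6, 21, 21, 28, 30]
Extract 15: [6, 15, 21, 21, 28, 30]


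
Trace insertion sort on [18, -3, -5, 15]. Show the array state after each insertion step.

First element 18 is already 'sorted'
Insert -3: shifted 1 elements -> [-3, 18, -5, 15]
Insert -5: shifted 2 elements -> [-5, -3, 18, 15]
Insert 15: shifted 1 elements -> [-5, -3, 15, 18]


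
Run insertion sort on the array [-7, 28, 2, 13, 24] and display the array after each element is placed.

First element -7 is already 'sorted'
Insert 28: shifted 0 elements -> [-7, 28, 2, 13, 24]
Insert 2: shifted 1 elements -> [-7, 2, 28, 13, 24]
Insert 13: shifted 1 elements -> [-7, 2, 13, 28, 24]
Insert 24: shifted 1 elements -> [-7, 2, 13, 24, 28]


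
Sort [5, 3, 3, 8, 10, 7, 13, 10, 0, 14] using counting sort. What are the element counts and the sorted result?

Count array: [1, 0, 0, 2, 0, 1, 0, 1, 1, 0, 2, 0, 0, 1, 1]
(count[i] = number of elements equal to i)
Cumulative count: [1, 1, 1, 3, 3, 4, 4, 5, 6, 6, 8, 8, 8, 9, 10]
Sorted: [0, 3, 3, 5, 7, 8, 10, 10, 13, 14]


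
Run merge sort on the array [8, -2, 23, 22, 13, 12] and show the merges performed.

Divide and conquer:
  Merge [-2] + [23] -> [-2, 23]
  Merge [8] + [-2, 23] -> [-2, 8, 23]
  Merge [13] + [12] -> [12, 13]
  Merge [22] + [12, 13] -> [12, 13, 22]
  Merge [-2, 8, 23] + [12, 13, 22] -> [-2, 8, 12, 13, 22, 23]


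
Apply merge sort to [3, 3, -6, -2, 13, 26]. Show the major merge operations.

Divide and conquer:
  Merge [3] + [-6] -> [-6, 3]
  Merge [3] + [-6, 3] -> [-6, 3, 3]
  Merge [13] + [26] -> [13, 26]
  Merge [-2] + [13, 26] -> [-2, 13, 26]
  Merge [-6, 3, 3] + [-2, 13, 26] -> [-6, -2, 3, 3, 13, 26]


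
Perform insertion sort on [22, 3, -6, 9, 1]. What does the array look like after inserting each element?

First element 22 is already 'sorted'
Insert 3: shifted 1 elements -> [3, 22, -6, 9, 1]
Insert -6: shifted 2 elements -> [-6, 3, 22, 9, 1]
Insert 9: shifted 1 elements -> [-6, 3, 9, 22, 1]
Insert 1: shifted 3 elements -> [-6, 1, 3, 9, 22]


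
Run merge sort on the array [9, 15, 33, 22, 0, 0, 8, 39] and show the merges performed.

Divide and conquer:
  Merge [9] + [15] -> [9, 15]
  Merge [33] + [22] -> [22, 33]
  Merge [9, 15] + [22, 33] -> [9, 15, 22, 33]
  Merge [0] + [0] -> [0, 0]
  Merge [8] + [39] -> [8, 39]
  Merge [0, 0] + [8, 39] -> [0, 0, 8, 39]
  Merge [9, 15, 22, 33] + [0, 0, 8, 39] -> [0, 0, 8, 9, 15, 22, 33, 39]


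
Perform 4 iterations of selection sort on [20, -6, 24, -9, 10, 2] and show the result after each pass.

Pass 1: Select minimum -9 at index 3, swap -> [-9, -6, 24, 20, 10, 2]
Pass 2: Select minimum -6 at index 1, swap -> [-9, -6, 24, 20, 10, 2]
Pass 3: Select minimum 2 at index 5, swap -> [-9, -6, 2, 20, 10, 24]
Pass 4: Select minimum 10 at index 4, swap -> [-9, -6, 2, 10, 20, 24]


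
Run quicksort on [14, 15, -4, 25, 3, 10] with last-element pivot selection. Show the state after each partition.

Partition 1: pivot=10 at index 2 -> [-4, 3, 10, 25, 15, 14]
Partition 2: pivot=3 at index 1 -> [-4, 3, 10, 25, 15, 14]
Partition 3: pivot=14 at index 3 -> [-4, 3, 10, 14, 15, 25]
Partition 4: pivot=25 at index 5 -> [-4, 3, 10, 14, 15, 25]


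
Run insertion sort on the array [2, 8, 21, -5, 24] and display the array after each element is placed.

First element 2 is already 'sorted'
Insert 8: shifted 0 elements -> [2, 8, 21, -5, 24]
Insert 21: shifted 0 elements -> [2, 8, 21, -5, 24]
Insert -5: shifted 3 elements -> [-5, 2, 8, 21, 24]
Insert 24: shifted 0 elements -> [-5, 2, 8, 21, 24]


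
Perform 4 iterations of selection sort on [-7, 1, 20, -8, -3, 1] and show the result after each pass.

Pass 1: Select minimum -8 at index 3, swap -> [-8, 1, 20, -7, -3, 1]
Pass 2: Select minimum -7 at index 3, swap -> [-8, -7, 20, 1, -3, 1]
Pass 3: Select minimum -3 at index 4, swap -> [-8, -7, -3, 1, 20, 1]
Pass 4: Select minimum 1 at index 3, swap -> [-8, -7, -3, 1, 20, 1]


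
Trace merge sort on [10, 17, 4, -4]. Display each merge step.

Divide and conquer:
  Merge [10] + [17] -> [10, 17]
  Merge [4] + [-4] -> [-4, 4]
  Merge [10, 17] + [-4, 4] -> [-4, 4, 10, 17]


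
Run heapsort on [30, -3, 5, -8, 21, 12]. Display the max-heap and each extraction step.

Build heap: [30, 21, 12, -8, -3, 5]
Extract 30: [21, 5, 12, -8, -3, 30]
Extract 21: [12, 5, -3, -8, 21, 30]
Extract 12: [5, -8, -3, 12, 21, 30]
Extract 5: [-3, -8, 5, 12, 21, 30]
Extract -3: [-8, -3, 5, 12, 21, 30]


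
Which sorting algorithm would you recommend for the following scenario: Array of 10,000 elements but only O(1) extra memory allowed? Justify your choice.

Best choice: Heapsort
Reason: Heapsort rearranges the array in place using O(1) auxiliary space and still guarantees O(n log n) time; quicksort partitions in place but needs Theta(log n) stack space for recursion (O(n) in the worst case), and mergesort requires O(n) auxiliary space


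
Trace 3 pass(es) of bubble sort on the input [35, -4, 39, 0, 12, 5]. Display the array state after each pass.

After pass 1: [-4, 35, 0, 12, 5, 39] (4 swaps)
After pass 2: [-4, 0, 12, 5, 35, 39] (3 swaps)
After pass 3: [-4, 0, 5, 12, 35, 39] (1 swaps)
Total swaps: 8


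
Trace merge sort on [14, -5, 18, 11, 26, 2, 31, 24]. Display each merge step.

Divide and conquer:
  Merge [14] + [-5] -> [-5, 14]
  Merge [18] + [11] -> [11, 18]
  Merge [-5, 14] + [11, 18] -> [-5, 11, 14, 18]
  Merge [26] + [2] -> [2, 26]
  Merge [31] + [24] -> [24, 31]
  Merge [2, 26] + [24, 31] -> [2, 24, 26, 31]
  Merge [-5, 11, 14, 18] + [2, 24, 26, 31] -> [-5, 2, 11, 14, 18, 24, 26, 31]


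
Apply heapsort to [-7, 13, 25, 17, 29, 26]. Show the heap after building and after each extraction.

Build heap: [29, 17, 26, -7, 13, 25]
Extract 29: [26, 17, 25, -7, 13, 29]
Extract 26: [25, 17, 13, -7, 26, 29]
Extract 25: [17, -7, 13, 25, 26, 29]
Extract 17: [13, -7, 17, 25, 26, 29]
Extract 13: [-7, 13, 17, 25, 26, 29]


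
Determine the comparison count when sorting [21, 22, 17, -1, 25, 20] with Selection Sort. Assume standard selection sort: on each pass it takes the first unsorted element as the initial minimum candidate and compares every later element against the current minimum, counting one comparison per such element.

Pass 1: scan indices 1..5 for the minimum = 5 comparison(s); min is -1, place at index 0 -> [-1, 22, 17, 21, 25, 20]
Pass 2: scan indices 2..5 for the minimum = 4 comparison(s); min is 17, place at index 1 -> [-1, 17, 22, 21, 25, 20]
Pass 3: scan indices 3..5 for the minimum = 3 comparison(s); min is 20, place at index 2 -> [-1, 17, 20, 21, 25, 22]
Pass 4: scan indices 4..5 for the minimum = 2 comparison(s); min is 21, place at index 3 -> [-1, 17, 20, 21, 25, 22]
Pass 5: scan indices 5..5 for the minimum = 1 comparison(s); min is 22, place at index 4 -> [-1, 17, 20, 21, 22, 25]
Selection sort always scans the whole unsorted suffix, so the count is (n-1) + (n-2) + ... + 1 = n(n-1)/2 = 6*5/2 = 15 regardless of the input order.
Total comparisons: 5 + 4 + 3 + 2 + 1 = 15


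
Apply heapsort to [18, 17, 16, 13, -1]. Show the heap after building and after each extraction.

Build heap: [18, 17, 16, 13, -1]
Extract 18: [17, 13, 16, -1, 18]
Extract 17: [16, 13, -1, 17, 18]
Extract 16: [13, -1, 16, 17, 18]
Extract 13: [-1, 13, 16, 17, 18]


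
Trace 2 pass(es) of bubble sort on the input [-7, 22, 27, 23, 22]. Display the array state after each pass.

After pass 1: [-7, 22, 23, 22, 27] (2 swaps)
After pass 2: [-7, 22, 22, 23, 27] (1 swaps)
Total swaps: 3


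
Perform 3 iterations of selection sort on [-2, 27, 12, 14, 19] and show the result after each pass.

Pass 1: Select minimum -2 at index 0, swap -> [-2, 27, 12, 14, 19]
Pass 2: Select minimum 12 at index 2, swap -> [-2, 12, 27, 14, 19]
Pass 3: Select minimum 14 at index 3, swap -> [-2, 12, 14, 27, 19]


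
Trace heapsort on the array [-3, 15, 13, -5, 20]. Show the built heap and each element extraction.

Build heap: [20, 15, 13, -5, -3]
Extract 20: [15, -3, 13, -5, 20]
Extract 15: [13, -3, -5, 15, 20]
Extract 13: [-3, -5, 13, 15, 20]
Extract -3: [-5, -3, 13, 15, 20]


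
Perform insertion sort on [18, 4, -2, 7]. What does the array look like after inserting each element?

First element 18 is already 'sorted'
Insert 4: shifted 1 elements -> [4, 18, -2, 7]
Insert -2: shifted 2 elements -> [-2, 4, 18, 7]
Insert 7: shifted 1 elements -> [-2, 4, 7, 18]


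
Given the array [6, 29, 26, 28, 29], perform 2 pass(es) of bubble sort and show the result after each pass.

After pass 1: [6, 26, 28, 29, 29] (2 swaps)
After pass 2: [6, 26, 28, 29, 29] (0 swaps)
Total swaps: 2


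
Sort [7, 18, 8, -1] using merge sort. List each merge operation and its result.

Divide and conquer:
  Merge [7] + [18] -> [7, 18]
  Merge [8] + [-1] -> [-1, 8]
  Merge [7, 18] + [-1, 8] -> [-1, 7, 8, 18]


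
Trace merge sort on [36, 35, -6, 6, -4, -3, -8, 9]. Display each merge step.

Divide and conquer:
  Merge [36] + [35] -> [35, 36]
  Merge [-6] + [6] -> [-6, 6]
  Merge [35, 36] + [-6, 6] -> [-6, 6, 35, 36]
  Merge [-4] + [-3] -> [-4, -3]
  Merge [-8] + [9] -> [-8, 9]
  Merge [-4, -3] + [-8, 9] -> [-8, -4, -3, 9]
  Merge [-6, 6, 35, 36] + [-8, -4, -3, 9] -> [-8, -6, -4, -3, 6, 9, 35, 36]


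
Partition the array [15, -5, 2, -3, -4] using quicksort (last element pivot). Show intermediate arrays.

Partition 1: pivot=-4 at index 1 -> [-5, -4, 2, -3, 15]
Partition 2: pivot=15 at index 4 -> [-5, -4, 2, -3, 15]
Partition 3: pivot=-3 at index 2 -> [-5, -4, -3, 2, 15]


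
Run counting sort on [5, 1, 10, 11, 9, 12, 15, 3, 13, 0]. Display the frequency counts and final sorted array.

Count array: [1, 1, 0, 1, 0, 1, 0, 0, 0, 1, 1, 1, 1, 1, 0, 1]
(count[i] = number of elements equal to i)
Cumulative count: [1, 2, 2, 3, 3, 4, 4, 4, 4, 5, 6, 7, 8, 9, 9, 10]
Sorted: [0, 1, 3, 5, 9, 10, 11, 12, 13, 15]


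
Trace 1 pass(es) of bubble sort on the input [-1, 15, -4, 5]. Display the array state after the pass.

After pass 1: [-1, -4, 5, 15] (2 swaps)
Total swaps: 2


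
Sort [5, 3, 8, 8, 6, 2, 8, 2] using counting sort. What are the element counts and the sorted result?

Count array: [0, 0, 2, 1, 0, 1, 1, 0, 3]
(count[i] = number of elements equal to i)
Cumulative count: [0, 0, 2, 3, 3, 4, 5, 5, 8]
Sorted: [2, 2, 3, 5, 6, 8, 8, 8]


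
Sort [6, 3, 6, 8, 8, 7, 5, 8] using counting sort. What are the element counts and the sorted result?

Count array: [0, 0, 0, 1, 0, 1, 2, 1, 3]
(count[i] = number of elements equal to i)
Cumulative count: [0, 0, 0, 1, 1, 2, 4, 5, 8]
Sorted: [3, 5, 6, 6, 7, 8, 8, 8]


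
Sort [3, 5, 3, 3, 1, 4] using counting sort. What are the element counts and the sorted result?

Count array: [0, 1, 0, 3, 1, 1]
(count[i] = number of elements equal to i)
Cumulative count: [0, 1, 1, 4, 5, 6]
Sorted: [1, 3, 3, 3, 4, 5]


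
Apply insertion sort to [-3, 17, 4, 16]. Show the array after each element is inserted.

First element -3 is already 'sorted'
Insert 17: shifted 0 elements -> [-3, 17, 4, 16]
Insert 4: shifted 1 elements -> [-3, 4, 17, 16]
Insert 16: shifted 1 elements -> [-3, 4, 16, 17]


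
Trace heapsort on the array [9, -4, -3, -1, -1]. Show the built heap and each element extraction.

Build heap: [9, -1, -3, -4, -1]
Extract 9: [-1, -1, -3, -4, 9]
Extract -1: [-1, -4, -3, -1, 9]
Extract -1: [-3, -4, -1, -1, 9]
Extract -3: [-4, -3, -1, -1, 9]


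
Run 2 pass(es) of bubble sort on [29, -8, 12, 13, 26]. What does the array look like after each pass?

After pass 1: [-8, 12, 13, 26, 29] (4 swaps)
After pass 2: [-8, 12, 13, 26, 29] (0 swaps)
Total swaps: 4


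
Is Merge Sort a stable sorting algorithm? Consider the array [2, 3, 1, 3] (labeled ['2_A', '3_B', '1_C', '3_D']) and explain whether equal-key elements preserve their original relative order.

Trace Merge Sort on the labeled array (the key is the number; the letter only tracks identity):
  Merge [2_A] + [3_B] -> [2_A, 3_B]
  Merge [1_C] + [3_D] -> [1_C, 3_D]
  Merge [2_A, 3_B] + [1_C, 3_D] -> [1_C, 2_A, 3_B, 3_D]
Final order: [1_C, 2_A, 3_B, 3_D]
Equal keys:
  value 3: originally 3_B, 3_D; after sorting 3_B, 3_D -> order preserved
All equal keys kept their original relative order. Merge Sort is stable: when the heads of the two halves are equal the merge takes from the left half first.
Answer: Stable


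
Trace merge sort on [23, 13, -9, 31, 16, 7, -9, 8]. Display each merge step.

Divide and conquer:
  Merge [23] + [13] -> [13, 23]
  Merge [-9] + [31] -> [-9, 31]
  Merge [13, 23] + [-9, 31] -> [-9, 13, 23, 31]
  Merge [16] + [7] -> [7, 16]
  Merge [-9] + [8] -> [-9, 8]
  Merge [7, 16] + [-9, 8] -> [-9, 7, 8, 16]
  Merge [-9, 13, 23, 31] + [-9, 7, 8, 16] -> [-9, -9, 7, 8, 13, 16, 23, 31]


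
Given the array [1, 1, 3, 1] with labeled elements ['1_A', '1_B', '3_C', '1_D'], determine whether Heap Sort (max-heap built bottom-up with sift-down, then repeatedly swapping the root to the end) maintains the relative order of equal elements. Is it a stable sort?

Trace Heap Sort on the labeled array (the key is the number; the letter only tracks identity):
  Build max-heap: [3_C, 1_B, 1_A, 1_D]
  Swap root 3_C to index 3, re-heapify first 3 -> [1_D, 1_B, 1_A, 3_C]
  Swap root 1_D to index 2, re-heapify first 2 -> [1_A, 1_B, 1_D, 3_C]
  Swap root 1_A to index 1, re-heapify first 1 -> [1_B, 1_A, 1_D, 3_C]
Final order: [1_B, 1_A, 1_D, 3_C]
Equal keys:
  value 1: originally 1_A, 1_B, 1_D; after sorting 1_B, 1_A, 1_D -> order changed
Equal keys were reordered, so Heap Sort is not stable: heap construction and root-to-end swaps move elements without regard to the original order of equal keys. (One such input is enough; an unstable sort may happen to preserve order on other inputs, but it gives no guarantee.)
Answer: Not stable


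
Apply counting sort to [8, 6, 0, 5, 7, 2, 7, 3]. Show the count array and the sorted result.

Count array: [1, 0, 1, 1, 0, 1, 1, 2, 1]
(count[i] = number of elements equal to i)
Cumulative count: [1, 1, 2, 3, 3, 4, 5, 7, 8]
Sorted: [0, 2, 3, 5, 6, 7, 7, 8]


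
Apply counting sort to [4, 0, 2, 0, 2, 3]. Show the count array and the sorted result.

Count array: [2, 0, 2, 1, 1]
(count[i] = number of elements equal to i)
Cumulative count: [2, 2, 4, 5, 6]
Sorted: [0, 0, 2, 2, 3, 4]


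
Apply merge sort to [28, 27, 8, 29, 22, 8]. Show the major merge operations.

Divide and conquer:
  Merge [27] + [8] -> [8, 27]
  Merge [28] + [8, 27] -> [8, 27, 28]
  Merge [22] + [8] -> [8, 22]
  Merge [29] + [8, 22] -> [8, 22, 29]
  Merge [8, 27, 28] + [8, 22, 29] -> [8, 8, 22, 27, 28, 29]


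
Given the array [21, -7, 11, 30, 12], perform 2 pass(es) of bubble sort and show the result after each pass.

After pass 1: [-7, 11, 21, 12, 30] (3 swaps)
After pass 2: [-7, 11, 12, 21, 30] (1 swaps)
Total swaps: 4


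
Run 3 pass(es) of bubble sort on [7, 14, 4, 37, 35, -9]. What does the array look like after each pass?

After pass 1: [7, 4, 14, 35, -9, 37] (3 swaps)
After pass 2: [4, 7, 14, -9, 35, 37] (2 swaps)
After pass 3: [4, 7, -9, 14, 35, 37] (1 swaps)
Total swaps: 6


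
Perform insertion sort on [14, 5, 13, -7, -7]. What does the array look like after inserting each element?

First element 14 is already 'sorted'
Insert 5: shifted 1 elements -> [5, 14, 13, -7, -7]
Insert 13: shifted 1 elements -> [5, 13, 14, -7, -7]
Insert -7: shifted 3 elements -> [-7, 5, 13, 14, -7]
Insert -7: shifted 3 elements -> [-7, -7, 5, 13, 14]


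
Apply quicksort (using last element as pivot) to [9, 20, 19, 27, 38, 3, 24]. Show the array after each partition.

Partition 1: pivot=24 at index 4 -> [9, 20, 19, 3, 24, 27, 38]
Partition 2: pivot=3 at index 0 -> [3, 20, 19, 9, 24, 27, 38]
Partition 3: pivot=9 at index 1 -> [3, 9, 19, 20, 24, 27, 38]
Partition 4: pivot=20 at index 3 -> [3, 9, 19, 20, 24, 27, 38]
Partition 5: pivot=38 at index 6 -> [3, 9, 19, 20, 24, 27, 38]


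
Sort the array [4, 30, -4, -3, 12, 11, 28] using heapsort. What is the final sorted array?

Build heap: [30, 12, 28, -3, 4, 11, -4]
Extract 30: [28, 12, 11, -3, 4, -4, 30]
Extract 28: [12, 4, 11, -3, -4, 28, 30]
Extract 12: [11, 4, -4, -3, 12, 28, 30]
Extract 11: [4, -3, -4, 11, 12, 28, 30]
Extract 4: [-3, -4, 4, 11, 12, 28, 30]
Extract -3: [-4, -3, 4, 11, 12, 28, 30]


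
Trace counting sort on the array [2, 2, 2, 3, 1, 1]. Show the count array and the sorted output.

Count array: [0, 2, 3, 1]
(count[i] = number of elements equal to i)
Cumulative count: [0, 2, 5, 6]
Sorted: [1, 1, 2, 2, 2, 3]


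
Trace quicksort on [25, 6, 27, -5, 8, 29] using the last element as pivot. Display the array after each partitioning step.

Partition 1: pivot=29 at index 5 -> [25, 6, 27, -5, 8, 29]
Partition 2: pivot=8 at index 2 -> [6, -5, 8, 25, 27, 29]
Partition 3: pivot=-5 at index 0 -> [-5, 6, 8, 25, 27, 29]
Partition 4: pivot=27 at index 4 -> [-5, 6, 8, 25, 27, 29]


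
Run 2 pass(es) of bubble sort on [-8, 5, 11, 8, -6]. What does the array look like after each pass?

After pass 1: [-8, 5, 8, -6, 11] (2 swaps)
After pass 2: [-8, 5, -6, 8, 11] (1 swaps)
Total swaps: 3


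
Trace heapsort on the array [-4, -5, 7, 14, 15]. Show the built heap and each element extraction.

Build heap: [15, 14, 7, -4, -5]
Extract 15: [14, -4, 7, -5, 15]
Extract 14: [7, -4, -5, 14, 15]
Extract 7: [-4, -5, 7, 14, 15]
Extract -4: [-5, -4, 7, 14, 15]


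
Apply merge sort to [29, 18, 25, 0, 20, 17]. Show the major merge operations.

Divide and conquer:
  Merge [18] + [25] -> [18, 25]
  Merge [29] + [18, 25] -> [18, 25, 29]
  Merge [20] + [17] -> [17, 20]
  Merge [0] + [17, 20] -> [0, 17, 20]
  Merge [18, 25, 29] + [0, 17, 20] -> [0, 17, 18, 20, 25, 29]


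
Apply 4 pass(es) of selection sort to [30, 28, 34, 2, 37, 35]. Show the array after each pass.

Pass 1: Select minimum 2 at index 3, swap -> [2, 28, 34, 30, 37, 35]
Pass 2: Select minimum 28 at index 1, swap -> [2, 28, 34, 30, 37, 35]
Pass 3: Select minimum 30 at index 3, swap -> [2, 28, 30, 34, 37, 35]
Pass 4: Select minimum 34 at index 3, swap -> [2, 28, 30, 34, 37, 35]


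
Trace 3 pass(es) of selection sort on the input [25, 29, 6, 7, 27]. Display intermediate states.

Pass 1: Select minimum 6 at index 2, swap -> [6, 29, 25, 7, 27]
Pass 2: Select minimum 7 at index 3, swap -> [6, 7, 25, 29, 27]
Pass 3: Select minimum 25 at index 2, swap -> [6, 7, 25, 29, 27]


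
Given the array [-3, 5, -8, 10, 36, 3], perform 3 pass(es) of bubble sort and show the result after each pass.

After pass 1: [-3, -8, 5, 10, 3, 36] (2 swaps)
After pass 2: [-8, -3, 5, 3, 10, 36] (2 swaps)
After pass 3: [-8, -3, 3, 5, 10, 36] (1 swaps)
Total swaps: 5


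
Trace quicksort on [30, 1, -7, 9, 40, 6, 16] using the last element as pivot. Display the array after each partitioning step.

Partition 1: pivot=16 at index 4 -> [1, -7, 9, 6, 16, 30, 40]
Partition 2: pivot=6 at index 2 -> [1, -7, 6, 9, 16, 30, 40]
Partition 3: pivot=-7 at index 0 -> [-7, 1, 6, 9, 16, 30, 40]
Partition 4: pivot=40 at index 6 -> [-7, 1, 6, 9, 16, 30, 40]


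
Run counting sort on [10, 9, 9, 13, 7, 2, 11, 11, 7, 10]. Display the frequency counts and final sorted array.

Count array: [0, 0, 1, 0, 0, 0, 0, 2, 0, 2, 2, 2, 0, 1]
(count[i] = number of elements equal to i)
Cumulative count: [0, 0, 1, 1, 1, 1, 1, 3, 3, 5, 7, 9, 9, 10]
Sorted: [2, 7, 7, 9, 9, 10, 10, 11, 11, 13]


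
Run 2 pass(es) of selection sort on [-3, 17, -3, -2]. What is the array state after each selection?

Pass 1: Select minimum -3 at index 0, swap -> [-3, 17, -3, -2]
Pass 2: Select minimum -3 at index 2, swap -> [-3, -3, 17, -2]


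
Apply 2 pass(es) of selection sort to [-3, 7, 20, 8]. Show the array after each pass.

Pass 1: Select minimum -3 at index 0, swap -> [-3, 7, 20, 8]
Pass 2: Select minimum 7 at index 1, swap -> [-3, 7, 20, 8]
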